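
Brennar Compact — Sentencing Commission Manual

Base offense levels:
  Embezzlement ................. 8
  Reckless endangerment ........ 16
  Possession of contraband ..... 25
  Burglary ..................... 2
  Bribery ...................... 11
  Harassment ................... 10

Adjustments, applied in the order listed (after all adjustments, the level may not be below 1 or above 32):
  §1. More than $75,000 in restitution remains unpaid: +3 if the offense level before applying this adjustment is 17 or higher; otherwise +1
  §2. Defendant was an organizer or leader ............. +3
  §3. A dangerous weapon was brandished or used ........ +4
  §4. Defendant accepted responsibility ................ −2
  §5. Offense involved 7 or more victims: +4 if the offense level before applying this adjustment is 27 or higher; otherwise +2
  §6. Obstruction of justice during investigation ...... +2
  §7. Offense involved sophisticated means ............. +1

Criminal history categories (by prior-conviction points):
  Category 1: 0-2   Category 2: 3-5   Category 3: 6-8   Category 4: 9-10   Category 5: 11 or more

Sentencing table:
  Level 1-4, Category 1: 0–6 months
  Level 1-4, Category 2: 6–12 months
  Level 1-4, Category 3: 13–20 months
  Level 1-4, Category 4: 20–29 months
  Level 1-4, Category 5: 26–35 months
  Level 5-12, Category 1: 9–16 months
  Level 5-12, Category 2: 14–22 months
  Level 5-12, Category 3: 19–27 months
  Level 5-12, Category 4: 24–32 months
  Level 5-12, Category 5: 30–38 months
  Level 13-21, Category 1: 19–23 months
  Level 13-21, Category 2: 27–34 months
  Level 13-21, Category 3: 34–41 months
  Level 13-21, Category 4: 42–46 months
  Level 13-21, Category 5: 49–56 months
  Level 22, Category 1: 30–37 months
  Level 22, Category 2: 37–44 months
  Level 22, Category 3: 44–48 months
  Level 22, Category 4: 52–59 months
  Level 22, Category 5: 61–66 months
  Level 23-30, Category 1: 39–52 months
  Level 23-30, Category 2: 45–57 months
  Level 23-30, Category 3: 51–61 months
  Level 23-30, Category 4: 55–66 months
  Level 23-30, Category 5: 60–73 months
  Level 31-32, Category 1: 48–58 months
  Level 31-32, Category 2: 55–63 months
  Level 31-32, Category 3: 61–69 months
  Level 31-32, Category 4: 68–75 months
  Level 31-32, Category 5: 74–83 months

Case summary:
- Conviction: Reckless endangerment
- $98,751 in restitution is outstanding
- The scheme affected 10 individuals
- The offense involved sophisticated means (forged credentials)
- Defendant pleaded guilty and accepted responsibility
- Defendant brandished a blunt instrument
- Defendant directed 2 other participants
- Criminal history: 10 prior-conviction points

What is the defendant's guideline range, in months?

Base offense level for reckless endangerment: 16.
§1 applies (level before this adjustment is 16 < 17, so +1): 16 + 1 = 17.
§2 applies: 17 + 3 = 20.
§3 applies: 20 + 4 = 24.
§4 applies: 24 − 2 = 22.
§5 applies (level before this adjustment is 22 < 27, so +2): 22 + 2 = 24.
§6 does not apply.
§7 applies: 24 + 1 = 25.
Final offense level: 25.
Criminal history: 10 prior points → Category 4 (9-10).
Level 25 falls in the 23-30 band.
Grid: Level 23-30 × Category 4 = 55-66 months.

55-66 months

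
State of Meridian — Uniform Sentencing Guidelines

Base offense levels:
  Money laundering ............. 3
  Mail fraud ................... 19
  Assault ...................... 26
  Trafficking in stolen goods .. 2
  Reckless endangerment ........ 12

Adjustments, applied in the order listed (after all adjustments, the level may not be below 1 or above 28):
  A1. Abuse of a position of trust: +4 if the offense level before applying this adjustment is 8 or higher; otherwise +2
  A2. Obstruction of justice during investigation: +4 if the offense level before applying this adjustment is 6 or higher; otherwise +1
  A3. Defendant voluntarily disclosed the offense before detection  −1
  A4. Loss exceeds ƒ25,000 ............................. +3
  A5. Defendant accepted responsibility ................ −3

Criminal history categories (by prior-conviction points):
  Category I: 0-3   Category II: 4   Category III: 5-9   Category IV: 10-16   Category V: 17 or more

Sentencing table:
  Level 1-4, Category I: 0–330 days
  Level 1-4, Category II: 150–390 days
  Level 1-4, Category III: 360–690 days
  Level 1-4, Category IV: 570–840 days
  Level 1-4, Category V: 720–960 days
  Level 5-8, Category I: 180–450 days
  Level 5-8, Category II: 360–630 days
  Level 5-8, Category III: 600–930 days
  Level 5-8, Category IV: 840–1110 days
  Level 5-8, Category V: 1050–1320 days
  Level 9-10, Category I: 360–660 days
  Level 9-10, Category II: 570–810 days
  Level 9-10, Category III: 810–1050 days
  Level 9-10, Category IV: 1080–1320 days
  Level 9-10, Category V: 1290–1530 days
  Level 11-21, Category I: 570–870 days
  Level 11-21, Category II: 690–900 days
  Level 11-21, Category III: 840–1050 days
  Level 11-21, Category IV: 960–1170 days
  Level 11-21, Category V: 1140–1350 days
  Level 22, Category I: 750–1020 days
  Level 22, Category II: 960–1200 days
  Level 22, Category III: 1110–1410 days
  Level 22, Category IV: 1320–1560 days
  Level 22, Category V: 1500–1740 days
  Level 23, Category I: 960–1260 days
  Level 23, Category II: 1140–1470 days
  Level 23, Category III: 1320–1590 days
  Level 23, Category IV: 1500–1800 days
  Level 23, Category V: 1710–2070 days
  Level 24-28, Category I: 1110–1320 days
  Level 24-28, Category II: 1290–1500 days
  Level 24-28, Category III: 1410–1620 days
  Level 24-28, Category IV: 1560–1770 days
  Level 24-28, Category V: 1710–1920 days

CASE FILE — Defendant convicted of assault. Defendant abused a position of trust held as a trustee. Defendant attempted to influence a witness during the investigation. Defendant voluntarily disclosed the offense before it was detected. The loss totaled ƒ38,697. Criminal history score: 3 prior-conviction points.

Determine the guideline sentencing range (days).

1110-1320 days

Base offense level for assault: 26.
A1 applies (level before this adjustment is 26 ≥ 8, so +4): 26 + 4 = 30.
A2 applies (level before this adjustment is 30 ≥ 6, so +4): 30 + 4 = 34.
A3 applies: 34 − 1 = 33.
A4 applies: 33 + 3 = 36.
A5 does not apply.
Level 36 exceeds the maximum of 28; capped at 28.
Final offense level: 28.
Criminal history: 3 prior points → Category I (0-3).
Level 28 falls in the 24-28 band.
Grid: Level 24-28 × Category I = 1110-1320 days.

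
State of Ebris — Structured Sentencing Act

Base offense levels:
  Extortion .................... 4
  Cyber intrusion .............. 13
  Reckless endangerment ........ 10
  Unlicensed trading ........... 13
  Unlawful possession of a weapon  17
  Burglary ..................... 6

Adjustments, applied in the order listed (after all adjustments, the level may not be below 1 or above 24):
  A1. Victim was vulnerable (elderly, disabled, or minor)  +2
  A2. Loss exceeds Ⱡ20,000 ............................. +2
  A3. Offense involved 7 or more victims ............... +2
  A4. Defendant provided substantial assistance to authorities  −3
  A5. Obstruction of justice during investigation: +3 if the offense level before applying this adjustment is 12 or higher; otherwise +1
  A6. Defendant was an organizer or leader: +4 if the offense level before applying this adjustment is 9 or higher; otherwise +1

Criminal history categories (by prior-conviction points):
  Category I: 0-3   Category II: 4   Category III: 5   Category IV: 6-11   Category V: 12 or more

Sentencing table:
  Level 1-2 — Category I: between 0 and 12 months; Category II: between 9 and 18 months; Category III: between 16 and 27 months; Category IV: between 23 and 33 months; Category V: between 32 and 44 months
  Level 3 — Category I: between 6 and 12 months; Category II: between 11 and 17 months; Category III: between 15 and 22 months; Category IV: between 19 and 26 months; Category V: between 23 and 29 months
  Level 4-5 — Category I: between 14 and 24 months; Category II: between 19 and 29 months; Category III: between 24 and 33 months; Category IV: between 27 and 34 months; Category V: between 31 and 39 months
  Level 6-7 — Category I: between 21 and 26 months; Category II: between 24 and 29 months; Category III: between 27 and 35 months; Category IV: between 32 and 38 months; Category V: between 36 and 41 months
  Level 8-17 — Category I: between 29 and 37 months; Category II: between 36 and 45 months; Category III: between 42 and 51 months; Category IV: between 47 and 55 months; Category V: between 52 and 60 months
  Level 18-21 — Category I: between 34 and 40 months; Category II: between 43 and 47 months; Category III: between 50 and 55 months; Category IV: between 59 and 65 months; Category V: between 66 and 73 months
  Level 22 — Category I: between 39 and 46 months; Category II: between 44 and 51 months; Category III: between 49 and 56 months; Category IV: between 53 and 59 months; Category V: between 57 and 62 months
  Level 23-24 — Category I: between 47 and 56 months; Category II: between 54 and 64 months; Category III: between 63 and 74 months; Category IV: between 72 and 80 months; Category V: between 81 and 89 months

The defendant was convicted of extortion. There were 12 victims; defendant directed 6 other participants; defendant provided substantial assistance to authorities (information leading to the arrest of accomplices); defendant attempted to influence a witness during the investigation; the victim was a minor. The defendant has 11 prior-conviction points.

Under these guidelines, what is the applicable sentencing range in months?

Base offense level for extortion: 4.
A1 applies: 4 + 2 = 6.
A3 applies: 6 + 2 = 8.
A4 applies: 8 − 3 = 5.
A5 applies (level before this adjustment is 5 < 12, so +1): 5 + 1 = 6.
A6 applies (level before this adjustment is 6 < 9, so +1): 6 + 1 = 7.
Final offense level: 7.
Criminal history: 11 prior points → Category IV (6-11).
Level 7 falls in the 6-7 band.
Grid: Level 6-7 × Category IV = 32-38 months.

32-38 months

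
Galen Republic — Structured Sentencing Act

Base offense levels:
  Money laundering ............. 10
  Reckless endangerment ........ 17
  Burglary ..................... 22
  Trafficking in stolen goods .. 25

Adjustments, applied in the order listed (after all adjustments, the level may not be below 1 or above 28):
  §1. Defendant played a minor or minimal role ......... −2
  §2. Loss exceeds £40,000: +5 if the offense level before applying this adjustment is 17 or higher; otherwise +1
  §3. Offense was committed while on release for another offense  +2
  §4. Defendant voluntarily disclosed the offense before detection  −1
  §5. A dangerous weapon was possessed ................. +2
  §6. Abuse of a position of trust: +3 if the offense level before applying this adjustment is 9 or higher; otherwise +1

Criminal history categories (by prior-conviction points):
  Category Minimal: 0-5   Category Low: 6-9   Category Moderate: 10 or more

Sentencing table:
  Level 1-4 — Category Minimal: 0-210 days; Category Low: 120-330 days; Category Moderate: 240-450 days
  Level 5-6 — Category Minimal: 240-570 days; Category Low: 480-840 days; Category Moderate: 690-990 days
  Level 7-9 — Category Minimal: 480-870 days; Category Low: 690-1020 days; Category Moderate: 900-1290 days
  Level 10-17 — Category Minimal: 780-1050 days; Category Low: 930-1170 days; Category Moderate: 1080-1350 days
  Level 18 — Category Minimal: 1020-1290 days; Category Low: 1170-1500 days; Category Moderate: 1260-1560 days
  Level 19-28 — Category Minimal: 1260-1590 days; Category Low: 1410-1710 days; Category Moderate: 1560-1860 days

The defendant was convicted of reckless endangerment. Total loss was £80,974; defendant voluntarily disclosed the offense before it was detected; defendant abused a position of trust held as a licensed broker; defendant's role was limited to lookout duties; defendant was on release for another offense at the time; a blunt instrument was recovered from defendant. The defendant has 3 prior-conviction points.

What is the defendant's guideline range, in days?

Base offense level for reckless endangerment: 17.
§1 applies: 17 − 2 = 15.
§2 applies (level before this adjustment is 15 < 17, so +1): 15 + 1 = 16.
§3 applies: 16 + 2 = 18.
§4 applies: 18 − 1 = 17.
§5 applies: 17 + 2 = 19.
§6 applies (level before this adjustment is 19 ≥ 9, so +3): 19 + 3 = 22.
Final offense level: 22.
Criminal history: 3 prior points → Category Minimal (0-5).
Level 22 falls in the 19-28 band.
Grid: Level 19-28 × Category Minimal = 1260-1590 days.

1260-1590 days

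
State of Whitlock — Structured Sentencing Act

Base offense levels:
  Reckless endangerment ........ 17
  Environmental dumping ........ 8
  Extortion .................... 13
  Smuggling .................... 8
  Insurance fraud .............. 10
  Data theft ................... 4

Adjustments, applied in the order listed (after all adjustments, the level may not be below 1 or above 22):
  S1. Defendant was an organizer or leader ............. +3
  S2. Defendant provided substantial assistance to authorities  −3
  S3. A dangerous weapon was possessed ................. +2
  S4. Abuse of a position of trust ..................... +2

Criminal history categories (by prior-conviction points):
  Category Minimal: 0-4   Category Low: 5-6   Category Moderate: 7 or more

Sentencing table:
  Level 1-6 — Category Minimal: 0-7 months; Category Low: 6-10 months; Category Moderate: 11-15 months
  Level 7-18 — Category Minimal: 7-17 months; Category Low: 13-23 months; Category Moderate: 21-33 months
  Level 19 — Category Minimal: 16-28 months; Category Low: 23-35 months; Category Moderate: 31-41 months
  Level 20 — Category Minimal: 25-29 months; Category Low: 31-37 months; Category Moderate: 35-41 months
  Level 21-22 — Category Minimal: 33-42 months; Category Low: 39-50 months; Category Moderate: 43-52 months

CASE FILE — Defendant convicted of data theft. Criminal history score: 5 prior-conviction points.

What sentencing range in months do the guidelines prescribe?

6-10 months

Base offense level for data theft: 4.
Final offense level: 4.
Criminal history: 5 prior points → Category Low (5-6).
Level 4 falls in the 1-6 band.
Grid: Level 1-6 × Category Low = 6-10 months.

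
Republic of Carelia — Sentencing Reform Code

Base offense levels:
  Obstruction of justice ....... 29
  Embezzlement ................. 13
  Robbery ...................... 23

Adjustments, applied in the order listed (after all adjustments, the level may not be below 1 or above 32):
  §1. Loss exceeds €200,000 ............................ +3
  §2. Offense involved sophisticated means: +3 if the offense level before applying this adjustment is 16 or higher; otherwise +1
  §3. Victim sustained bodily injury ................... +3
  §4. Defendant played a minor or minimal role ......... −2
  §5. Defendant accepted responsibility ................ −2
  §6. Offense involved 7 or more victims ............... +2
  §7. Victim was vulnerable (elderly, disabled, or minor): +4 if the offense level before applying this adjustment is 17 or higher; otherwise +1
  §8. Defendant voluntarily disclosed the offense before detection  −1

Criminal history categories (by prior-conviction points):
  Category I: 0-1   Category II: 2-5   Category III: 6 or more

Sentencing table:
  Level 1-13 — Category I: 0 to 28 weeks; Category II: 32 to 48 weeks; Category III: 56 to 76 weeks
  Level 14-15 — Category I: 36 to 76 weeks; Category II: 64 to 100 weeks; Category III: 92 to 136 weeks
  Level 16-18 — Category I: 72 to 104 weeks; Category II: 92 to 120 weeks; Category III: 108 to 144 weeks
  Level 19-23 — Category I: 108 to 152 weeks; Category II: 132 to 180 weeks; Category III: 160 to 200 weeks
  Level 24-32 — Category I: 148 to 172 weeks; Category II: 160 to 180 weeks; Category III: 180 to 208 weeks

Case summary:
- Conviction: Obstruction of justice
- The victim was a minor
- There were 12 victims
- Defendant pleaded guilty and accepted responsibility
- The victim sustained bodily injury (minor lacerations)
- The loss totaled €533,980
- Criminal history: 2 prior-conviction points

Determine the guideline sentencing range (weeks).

Base offense level for obstruction of justice: 29.
§1 applies: 29 + 3 = 32.
§2 does not apply.
§3 applies: 32 + 3 = 35.
§4 does not apply.
§5 applies: 35 − 2 = 33.
§6 applies: 33 + 2 = 35.
§7 applies (level before this adjustment is 35 ≥ 17, so +4): 35 + 4 = 39.
Level 39 exceeds the maximum of 32; capped at 32.
Final offense level: 32.
Criminal history: 2 prior points → Category II (2-5).
Level 32 falls in the 24-32 band.
Grid: Level 24-32 × Category II = 160-180 weeks.

160-180 weeks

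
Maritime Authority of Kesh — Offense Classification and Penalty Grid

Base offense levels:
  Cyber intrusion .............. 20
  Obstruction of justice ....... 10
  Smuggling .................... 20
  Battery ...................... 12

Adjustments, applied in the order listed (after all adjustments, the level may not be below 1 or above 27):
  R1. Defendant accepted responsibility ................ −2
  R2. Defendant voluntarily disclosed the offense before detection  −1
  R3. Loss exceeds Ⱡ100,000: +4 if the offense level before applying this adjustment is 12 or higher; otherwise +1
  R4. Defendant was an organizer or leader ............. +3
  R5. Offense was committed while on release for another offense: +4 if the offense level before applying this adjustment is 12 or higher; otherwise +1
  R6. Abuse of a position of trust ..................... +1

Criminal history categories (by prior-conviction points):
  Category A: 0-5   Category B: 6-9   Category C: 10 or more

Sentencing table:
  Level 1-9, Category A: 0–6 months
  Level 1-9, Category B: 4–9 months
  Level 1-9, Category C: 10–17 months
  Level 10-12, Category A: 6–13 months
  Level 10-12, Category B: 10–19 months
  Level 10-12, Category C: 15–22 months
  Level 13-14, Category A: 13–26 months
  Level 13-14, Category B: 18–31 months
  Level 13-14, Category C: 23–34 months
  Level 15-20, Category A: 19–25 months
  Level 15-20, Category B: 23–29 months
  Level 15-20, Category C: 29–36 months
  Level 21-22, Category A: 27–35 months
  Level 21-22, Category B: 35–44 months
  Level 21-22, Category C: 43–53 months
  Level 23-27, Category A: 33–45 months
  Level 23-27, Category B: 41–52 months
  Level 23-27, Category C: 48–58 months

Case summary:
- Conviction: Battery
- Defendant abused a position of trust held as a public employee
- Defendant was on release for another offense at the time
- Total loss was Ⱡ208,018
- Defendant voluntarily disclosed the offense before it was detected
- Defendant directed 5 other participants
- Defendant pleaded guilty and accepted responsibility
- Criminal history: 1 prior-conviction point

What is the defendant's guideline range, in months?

19-25 months

Base offense level for battery: 12.
R1 applies: 12 − 2 = 10.
R2 applies: 10 − 1 = 9.
R3 applies (level before this adjustment is 9 < 12, so +1): 9 + 1 = 10.
R4 applies: 10 + 3 = 13.
R5 applies (level before this adjustment is 13 ≥ 12, so +4): 13 + 4 = 17.
R6 applies: 17 + 1 = 18.
Final offense level: 18.
Criminal history: 1 prior point → Category A (0-5).
Level 18 falls in the 15-20 band.
Grid: Level 15-20 × Category A = 19-25 months.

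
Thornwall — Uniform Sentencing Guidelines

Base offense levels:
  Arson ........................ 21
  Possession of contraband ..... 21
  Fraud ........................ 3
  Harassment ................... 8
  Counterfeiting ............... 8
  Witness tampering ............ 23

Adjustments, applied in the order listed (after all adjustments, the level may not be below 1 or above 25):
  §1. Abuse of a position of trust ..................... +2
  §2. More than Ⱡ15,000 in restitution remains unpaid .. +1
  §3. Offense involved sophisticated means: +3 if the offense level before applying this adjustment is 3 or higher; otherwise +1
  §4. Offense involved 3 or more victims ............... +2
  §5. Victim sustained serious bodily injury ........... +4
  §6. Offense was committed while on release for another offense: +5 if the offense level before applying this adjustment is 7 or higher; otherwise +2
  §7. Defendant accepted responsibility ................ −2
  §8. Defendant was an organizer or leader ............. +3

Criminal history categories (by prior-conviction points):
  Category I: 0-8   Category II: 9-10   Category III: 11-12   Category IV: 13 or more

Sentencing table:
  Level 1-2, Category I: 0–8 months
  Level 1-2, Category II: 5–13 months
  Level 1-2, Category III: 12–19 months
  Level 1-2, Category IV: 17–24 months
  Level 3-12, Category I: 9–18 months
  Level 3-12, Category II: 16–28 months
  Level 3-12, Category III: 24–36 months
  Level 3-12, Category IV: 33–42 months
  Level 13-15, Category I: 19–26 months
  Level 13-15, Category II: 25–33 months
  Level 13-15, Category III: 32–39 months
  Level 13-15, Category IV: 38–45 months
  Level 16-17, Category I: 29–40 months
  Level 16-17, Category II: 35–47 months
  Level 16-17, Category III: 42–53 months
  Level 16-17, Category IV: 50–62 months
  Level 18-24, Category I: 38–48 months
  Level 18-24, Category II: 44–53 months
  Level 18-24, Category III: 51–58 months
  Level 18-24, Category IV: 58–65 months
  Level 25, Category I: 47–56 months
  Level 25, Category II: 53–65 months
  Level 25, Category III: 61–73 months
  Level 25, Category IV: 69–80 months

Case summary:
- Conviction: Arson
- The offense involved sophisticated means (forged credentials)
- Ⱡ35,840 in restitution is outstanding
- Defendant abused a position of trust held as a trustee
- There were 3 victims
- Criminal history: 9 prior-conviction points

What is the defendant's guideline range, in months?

Base offense level for arson: 21.
§1 applies: 21 + 2 = 23.
§2 applies: 23 + 1 = 24.
§3 applies (level before this adjustment is 24 ≥ 3, so +3): 24 + 3 = 27.
§4 applies: 27 + 2 = 29.
§6 does not apply.
§7 does not apply.
§8 does not apply.
Level 29 exceeds the maximum of 25; capped at 25.
Final offense level: 25.
Criminal history: 9 prior points → Category II (9-10).
Level 25 falls in the 25 band.
Grid: Level 25 × Category II = 53-65 months.

53-65 months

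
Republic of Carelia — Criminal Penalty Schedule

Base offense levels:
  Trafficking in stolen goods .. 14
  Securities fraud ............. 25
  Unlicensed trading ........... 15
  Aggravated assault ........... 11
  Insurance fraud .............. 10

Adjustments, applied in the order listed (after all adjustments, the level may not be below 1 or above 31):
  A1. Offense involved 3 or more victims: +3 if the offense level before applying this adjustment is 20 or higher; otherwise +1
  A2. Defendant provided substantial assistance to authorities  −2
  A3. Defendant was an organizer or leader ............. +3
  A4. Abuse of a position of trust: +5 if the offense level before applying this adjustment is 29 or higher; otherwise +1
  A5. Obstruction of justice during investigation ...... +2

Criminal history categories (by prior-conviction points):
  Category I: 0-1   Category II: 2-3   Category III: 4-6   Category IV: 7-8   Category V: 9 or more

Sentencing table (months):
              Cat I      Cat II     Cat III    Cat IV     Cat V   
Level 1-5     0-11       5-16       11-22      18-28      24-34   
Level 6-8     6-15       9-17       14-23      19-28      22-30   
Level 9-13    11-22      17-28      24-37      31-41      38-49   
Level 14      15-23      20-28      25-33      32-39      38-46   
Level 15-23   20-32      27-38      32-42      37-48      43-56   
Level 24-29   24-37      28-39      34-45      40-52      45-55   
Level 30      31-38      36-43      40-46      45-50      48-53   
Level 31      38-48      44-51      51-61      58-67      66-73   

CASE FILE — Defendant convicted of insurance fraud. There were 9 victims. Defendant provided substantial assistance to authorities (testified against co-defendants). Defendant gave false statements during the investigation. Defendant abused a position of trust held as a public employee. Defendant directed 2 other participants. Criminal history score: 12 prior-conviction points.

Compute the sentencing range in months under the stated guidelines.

Base offense level for insurance fraud: 10.
A1 applies (level before this adjustment is 10 < 20, so +1): 10 + 1 = 11.
A2 applies: 11 − 2 = 9.
A3 applies: 9 + 3 = 12.
A4 applies (level before this adjustment is 12 < 29, so +1): 12 + 1 = 13.
A5 applies: 13 + 2 = 15.
Final offense level: 15.
Criminal history: 12 prior points → Category V (9+).
Level 15 falls in the 15-23 band.
Grid: Level 15-23 × Category V = 43-56 months.

43-56 months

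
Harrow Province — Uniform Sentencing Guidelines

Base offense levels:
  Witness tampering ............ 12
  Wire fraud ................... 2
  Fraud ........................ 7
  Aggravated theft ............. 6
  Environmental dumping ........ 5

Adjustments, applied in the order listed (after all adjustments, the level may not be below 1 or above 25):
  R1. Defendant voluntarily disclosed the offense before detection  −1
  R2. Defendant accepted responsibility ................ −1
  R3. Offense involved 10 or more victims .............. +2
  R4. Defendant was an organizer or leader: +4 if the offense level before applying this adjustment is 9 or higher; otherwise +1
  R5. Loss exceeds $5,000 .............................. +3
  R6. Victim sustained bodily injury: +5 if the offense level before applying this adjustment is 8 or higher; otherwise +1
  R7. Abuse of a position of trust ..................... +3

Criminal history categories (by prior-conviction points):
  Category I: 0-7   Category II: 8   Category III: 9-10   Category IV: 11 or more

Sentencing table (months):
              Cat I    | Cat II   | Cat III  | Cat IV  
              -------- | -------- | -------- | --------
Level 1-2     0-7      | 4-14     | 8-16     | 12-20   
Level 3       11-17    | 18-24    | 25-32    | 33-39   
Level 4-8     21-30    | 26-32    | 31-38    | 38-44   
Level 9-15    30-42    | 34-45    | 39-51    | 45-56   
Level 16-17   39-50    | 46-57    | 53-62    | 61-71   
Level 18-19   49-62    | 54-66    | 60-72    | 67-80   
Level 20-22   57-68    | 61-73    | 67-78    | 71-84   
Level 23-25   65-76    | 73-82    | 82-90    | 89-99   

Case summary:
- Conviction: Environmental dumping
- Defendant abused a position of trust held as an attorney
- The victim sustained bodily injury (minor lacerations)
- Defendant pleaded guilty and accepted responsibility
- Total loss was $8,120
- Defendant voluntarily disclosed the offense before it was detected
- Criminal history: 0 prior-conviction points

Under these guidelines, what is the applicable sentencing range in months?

Base offense level for environmental dumping: 5.
R1 applies: 5 − 1 = 4.
R2 applies: 4 − 1 = 3.
R3 does not apply.
R4 does not apply.
R5 applies: 3 + 3 = 6.
R6 applies (level before this adjustment is 6 < 8, so +1): 6 + 1 = 7.
R7 applies: 7 + 3 = 10.
Final offense level: 10.
Criminal history: 0 prior points → Category I (0-7).
Level 10 falls in the 9-15 band.
Grid: Level 9-15 × Category I = 30-42 months.

30-42 months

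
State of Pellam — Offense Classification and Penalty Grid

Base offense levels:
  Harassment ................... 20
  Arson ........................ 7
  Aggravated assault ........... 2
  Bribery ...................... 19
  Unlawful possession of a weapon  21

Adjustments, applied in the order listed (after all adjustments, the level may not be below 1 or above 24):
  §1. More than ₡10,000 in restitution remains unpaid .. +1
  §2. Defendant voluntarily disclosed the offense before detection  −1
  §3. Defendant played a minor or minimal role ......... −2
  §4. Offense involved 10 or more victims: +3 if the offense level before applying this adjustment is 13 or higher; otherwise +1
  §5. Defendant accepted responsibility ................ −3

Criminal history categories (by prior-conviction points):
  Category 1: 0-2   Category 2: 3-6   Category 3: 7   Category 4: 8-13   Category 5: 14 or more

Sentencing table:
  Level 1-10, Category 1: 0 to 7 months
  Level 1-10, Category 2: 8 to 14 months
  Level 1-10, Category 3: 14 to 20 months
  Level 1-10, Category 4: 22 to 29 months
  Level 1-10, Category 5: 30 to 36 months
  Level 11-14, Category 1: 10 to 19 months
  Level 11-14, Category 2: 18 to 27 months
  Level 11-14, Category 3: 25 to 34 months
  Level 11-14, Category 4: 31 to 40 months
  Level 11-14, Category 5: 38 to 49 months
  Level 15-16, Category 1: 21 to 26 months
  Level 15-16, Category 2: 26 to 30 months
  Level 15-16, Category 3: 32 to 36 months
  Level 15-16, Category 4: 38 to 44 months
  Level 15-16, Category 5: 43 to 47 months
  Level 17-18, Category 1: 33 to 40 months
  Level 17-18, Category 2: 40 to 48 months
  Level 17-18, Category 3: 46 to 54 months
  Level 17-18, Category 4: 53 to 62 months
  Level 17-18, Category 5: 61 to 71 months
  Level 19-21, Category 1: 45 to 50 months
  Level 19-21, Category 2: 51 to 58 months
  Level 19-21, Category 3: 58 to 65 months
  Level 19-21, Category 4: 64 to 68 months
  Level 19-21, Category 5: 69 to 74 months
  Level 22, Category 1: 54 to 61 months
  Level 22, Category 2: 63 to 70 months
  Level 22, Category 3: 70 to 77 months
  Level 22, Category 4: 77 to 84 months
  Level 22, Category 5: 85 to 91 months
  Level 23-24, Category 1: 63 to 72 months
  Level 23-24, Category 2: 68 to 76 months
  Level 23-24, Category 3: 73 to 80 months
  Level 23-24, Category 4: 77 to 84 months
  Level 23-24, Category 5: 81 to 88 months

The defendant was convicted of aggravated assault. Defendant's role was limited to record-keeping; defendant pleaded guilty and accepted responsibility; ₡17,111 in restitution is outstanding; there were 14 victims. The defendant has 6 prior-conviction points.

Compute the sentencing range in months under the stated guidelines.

8-14 months

Base offense level for aggravated assault: 2.
§1 applies: 2 + 1 = 3.
§3 applies: 3 − 2 = 1.
§4 applies (level before this adjustment is 1 < 13, so +1): 1 + 1 = 2.
§5 applies: 2 − 3 = -1.
Level -1 is below the minimum of 1; floored at 1.
Final offense level: 1.
Criminal history: 6 prior points → Category 2 (3-6).
Level 1 falls in the 1-10 band.
Grid: Level 1-10 × Category 2 = 8-14 months.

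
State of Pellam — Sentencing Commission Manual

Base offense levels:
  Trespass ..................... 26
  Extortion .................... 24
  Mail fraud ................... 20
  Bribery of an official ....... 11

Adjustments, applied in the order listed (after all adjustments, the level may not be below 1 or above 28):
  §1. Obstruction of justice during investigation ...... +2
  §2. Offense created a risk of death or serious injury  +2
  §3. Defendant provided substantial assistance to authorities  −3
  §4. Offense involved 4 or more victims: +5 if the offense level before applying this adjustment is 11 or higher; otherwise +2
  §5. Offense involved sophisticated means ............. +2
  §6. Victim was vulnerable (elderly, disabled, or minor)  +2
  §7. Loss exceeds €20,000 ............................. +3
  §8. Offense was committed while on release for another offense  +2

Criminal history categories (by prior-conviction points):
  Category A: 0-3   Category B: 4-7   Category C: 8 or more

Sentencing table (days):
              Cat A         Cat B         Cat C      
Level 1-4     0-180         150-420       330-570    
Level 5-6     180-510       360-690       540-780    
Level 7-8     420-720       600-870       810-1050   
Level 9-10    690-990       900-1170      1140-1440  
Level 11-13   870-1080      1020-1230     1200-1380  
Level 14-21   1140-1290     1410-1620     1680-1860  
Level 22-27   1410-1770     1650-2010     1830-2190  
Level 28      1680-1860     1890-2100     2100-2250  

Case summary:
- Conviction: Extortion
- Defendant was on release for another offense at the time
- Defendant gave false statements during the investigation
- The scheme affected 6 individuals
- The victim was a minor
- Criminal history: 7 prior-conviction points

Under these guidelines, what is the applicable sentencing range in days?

Base offense level for extortion: 24.
§1 applies: 24 + 2 = 26.
§2 does not apply.
§3 does not apply.
§4 applies (level before this adjustment is 26 ≥ 11, so +5): 26 + 5 = 31.
§5 does not apply.
§6 applies: 31 + 2 = 33.
§8 applies: 33 + 2 = 35.
Level 35 exceeds the maximum of 28; capped at 28.
Final offense level: 28.
Criminal history: 7 prior points → Category B (4-7).
Level 28 falls in the 28 band.
Grid: Level 28 × Category B = 1890-2100 days.

1890-2100 days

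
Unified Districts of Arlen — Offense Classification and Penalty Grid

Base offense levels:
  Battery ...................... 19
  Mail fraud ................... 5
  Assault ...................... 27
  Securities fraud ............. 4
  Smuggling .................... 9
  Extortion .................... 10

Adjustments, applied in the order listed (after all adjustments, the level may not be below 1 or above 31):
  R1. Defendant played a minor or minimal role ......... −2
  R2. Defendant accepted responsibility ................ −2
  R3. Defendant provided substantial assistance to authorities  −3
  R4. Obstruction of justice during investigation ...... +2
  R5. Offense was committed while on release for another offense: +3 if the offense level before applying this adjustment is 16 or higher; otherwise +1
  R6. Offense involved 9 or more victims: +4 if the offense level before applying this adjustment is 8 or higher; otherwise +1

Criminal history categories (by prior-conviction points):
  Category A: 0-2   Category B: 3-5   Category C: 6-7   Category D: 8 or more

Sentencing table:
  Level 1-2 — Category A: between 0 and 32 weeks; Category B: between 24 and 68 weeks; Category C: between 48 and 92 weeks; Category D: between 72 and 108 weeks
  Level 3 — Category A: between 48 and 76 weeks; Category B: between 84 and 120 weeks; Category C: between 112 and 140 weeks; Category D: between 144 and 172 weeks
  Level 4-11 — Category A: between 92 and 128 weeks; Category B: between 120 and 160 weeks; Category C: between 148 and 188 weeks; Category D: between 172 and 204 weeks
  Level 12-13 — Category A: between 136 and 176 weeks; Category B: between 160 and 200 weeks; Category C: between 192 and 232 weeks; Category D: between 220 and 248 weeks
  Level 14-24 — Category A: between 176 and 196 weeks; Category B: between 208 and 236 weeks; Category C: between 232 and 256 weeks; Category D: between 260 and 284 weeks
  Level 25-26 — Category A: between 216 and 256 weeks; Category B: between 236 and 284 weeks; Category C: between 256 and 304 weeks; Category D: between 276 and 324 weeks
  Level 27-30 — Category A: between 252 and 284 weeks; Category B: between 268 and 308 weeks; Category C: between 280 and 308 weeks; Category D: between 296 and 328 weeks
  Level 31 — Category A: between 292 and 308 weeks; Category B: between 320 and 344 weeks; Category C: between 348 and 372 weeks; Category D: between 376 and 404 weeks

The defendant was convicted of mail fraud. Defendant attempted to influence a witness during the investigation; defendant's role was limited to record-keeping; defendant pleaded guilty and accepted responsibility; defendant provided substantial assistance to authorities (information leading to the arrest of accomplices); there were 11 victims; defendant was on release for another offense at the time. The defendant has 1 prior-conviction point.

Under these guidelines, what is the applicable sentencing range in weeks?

0-32 weeks

Base offense level for mail fraud: 5.
R1 applies: 5 − 2 = 3.
R2 applies: 3 − 2 = 1.
R3 applies: 1 − 3 = -2.
R4 applies: -2 + 2 = 0.
R5 applies (level before this adjustment is 0 < 16, so +1): 0 + 1 = 1.
R6 applies (level before this adjustment is 1 < 8, so +1): 1 + 1 = 2.
Final offense level: 2.
Criminal history: 1 prior point → Category A (0-2).
Level 2 falls in the 1-2 band.
Grid: Level 1-2 × Category A = 0-32 weeks.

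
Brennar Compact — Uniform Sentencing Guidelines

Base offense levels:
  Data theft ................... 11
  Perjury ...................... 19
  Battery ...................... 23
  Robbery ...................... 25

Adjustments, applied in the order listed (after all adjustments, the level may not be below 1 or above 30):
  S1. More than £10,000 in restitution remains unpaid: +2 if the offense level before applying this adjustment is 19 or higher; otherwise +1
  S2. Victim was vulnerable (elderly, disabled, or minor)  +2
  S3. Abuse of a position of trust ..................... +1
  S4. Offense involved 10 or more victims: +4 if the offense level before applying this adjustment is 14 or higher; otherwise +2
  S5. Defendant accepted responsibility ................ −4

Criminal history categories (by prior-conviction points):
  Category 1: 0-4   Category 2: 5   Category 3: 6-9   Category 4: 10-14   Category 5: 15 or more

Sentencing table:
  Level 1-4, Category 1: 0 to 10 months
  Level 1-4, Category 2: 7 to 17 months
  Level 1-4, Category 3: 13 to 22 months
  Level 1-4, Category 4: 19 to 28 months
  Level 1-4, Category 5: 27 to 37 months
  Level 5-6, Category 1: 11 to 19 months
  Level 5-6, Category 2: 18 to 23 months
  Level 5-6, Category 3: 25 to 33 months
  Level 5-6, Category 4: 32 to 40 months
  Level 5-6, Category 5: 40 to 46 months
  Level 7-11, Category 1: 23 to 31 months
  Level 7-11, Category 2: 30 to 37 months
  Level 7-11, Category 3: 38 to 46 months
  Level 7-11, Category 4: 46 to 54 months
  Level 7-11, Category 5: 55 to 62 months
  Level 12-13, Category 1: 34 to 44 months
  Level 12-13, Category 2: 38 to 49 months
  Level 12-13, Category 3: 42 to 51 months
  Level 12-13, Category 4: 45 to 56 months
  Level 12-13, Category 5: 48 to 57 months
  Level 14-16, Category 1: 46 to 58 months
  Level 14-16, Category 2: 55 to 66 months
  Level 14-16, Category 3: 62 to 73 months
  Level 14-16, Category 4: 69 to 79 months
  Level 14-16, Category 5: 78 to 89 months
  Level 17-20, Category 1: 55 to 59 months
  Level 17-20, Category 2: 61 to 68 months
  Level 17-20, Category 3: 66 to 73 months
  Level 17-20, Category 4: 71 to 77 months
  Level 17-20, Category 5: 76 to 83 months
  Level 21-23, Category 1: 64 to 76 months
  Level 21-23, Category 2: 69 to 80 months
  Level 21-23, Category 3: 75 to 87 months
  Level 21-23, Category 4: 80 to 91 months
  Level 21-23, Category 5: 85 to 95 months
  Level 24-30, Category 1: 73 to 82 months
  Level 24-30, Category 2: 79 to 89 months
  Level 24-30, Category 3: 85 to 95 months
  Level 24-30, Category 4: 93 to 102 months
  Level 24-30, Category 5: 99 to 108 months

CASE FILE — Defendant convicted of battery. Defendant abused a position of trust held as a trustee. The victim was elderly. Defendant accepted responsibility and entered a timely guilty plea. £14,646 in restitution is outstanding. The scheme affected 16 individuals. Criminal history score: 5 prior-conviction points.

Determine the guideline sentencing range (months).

Base offense level for battery: 23.
S1 applies (level before this adjustment is 23 ≥ 19, so +2): 23 + 2 = 25.
S2 applies: 25 + 2 = 27.
S3 applies: 27 + 1 = 28.
S4 applies (level before this adjustment is 28 ≥ 14, so +4): 28 + 4 = 32.
S5 applies: 32 − 4 = 28.
Final offense level: 28.
Criminal history: 5 prior points → Category 2 (5).
Level 28 falls in the 24-30 band.
Grid: Level 24-30 × Category 2 = 79-89 months.

79-89 months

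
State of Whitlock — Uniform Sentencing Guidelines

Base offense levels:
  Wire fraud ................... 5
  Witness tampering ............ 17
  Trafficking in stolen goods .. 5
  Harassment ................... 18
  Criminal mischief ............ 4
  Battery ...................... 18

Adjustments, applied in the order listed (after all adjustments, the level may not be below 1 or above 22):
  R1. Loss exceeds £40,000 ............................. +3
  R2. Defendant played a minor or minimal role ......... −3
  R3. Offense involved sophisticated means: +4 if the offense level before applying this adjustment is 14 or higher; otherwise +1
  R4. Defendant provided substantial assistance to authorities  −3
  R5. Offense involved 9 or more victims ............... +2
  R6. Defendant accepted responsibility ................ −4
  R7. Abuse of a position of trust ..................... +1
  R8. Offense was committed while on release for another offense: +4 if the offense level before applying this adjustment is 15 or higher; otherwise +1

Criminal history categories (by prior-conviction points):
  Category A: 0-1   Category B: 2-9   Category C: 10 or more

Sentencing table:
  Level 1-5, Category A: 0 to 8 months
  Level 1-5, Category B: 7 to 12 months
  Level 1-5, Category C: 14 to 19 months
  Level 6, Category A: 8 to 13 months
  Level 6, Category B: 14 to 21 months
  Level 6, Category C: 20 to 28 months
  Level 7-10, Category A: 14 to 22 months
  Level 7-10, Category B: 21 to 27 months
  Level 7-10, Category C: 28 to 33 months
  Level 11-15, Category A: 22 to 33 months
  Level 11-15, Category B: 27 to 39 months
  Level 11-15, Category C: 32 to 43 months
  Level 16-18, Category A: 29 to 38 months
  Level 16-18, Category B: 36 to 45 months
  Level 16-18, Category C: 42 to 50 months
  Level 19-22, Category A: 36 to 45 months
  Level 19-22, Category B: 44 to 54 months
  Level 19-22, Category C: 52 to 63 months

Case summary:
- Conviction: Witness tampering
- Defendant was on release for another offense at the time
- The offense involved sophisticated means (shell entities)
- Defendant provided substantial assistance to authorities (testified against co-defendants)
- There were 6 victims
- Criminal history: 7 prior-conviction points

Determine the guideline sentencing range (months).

Base offense level for witness tampering: 17.
R2 does not apply.
R3 applies (level before this adjustment is 17 ≥ 14, so +4): 17 + 4 = 21.
R4 applies: 21 − 3 = 18.
R6 does not apply.
R8 applies (level before this adjustment is 18 ≥ 15, so +4): 18 + 4 = 22.
Final offense level: 22.
Criminal history: 7 prior points → Category B (2-9).
Level 22 falls in the 19-22 band.
Grid: Level 19-22 × Category B = 44-54 months.

44-54 months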